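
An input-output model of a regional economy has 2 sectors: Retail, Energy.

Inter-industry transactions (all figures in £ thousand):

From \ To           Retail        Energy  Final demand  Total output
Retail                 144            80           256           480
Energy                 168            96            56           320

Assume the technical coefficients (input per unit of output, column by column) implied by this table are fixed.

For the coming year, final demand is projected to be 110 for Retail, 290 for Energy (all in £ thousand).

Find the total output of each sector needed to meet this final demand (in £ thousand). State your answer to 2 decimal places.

Technical coefficients a_ij = z_ij / X_j:
  a_11 = 144/480 = 0.30, a_21 = 168/480 = 0.35
  a_12 = 80/320 = 0.25, a_22 = 96/320 = 0.30
I − A =
  [   0.70    -0.25]
  [  -0.35     0.70]
det(I−A) = (0.70)(0.70) − (-0.25)(-0.35) = 0.4025
adj(I−A) = [[0.70, 0.25], [0.35, 0.70]]
(I − A)⁻¹ = adj(I−A) / det(I−A) ≈
  [   1.7391     0.6211]
  [   0.8696     1.7391]
x = (I − A)⁻¹ d = adj(I−A)·d / det(I−A), with det(I−A) = 0.4025:
  x_1 = (0.70·110 + 0.25·290) / 0.4025 = 149.50 / 0.4025 ≈ 371.43
  x_2 = (0.35·110 + 0.70·290) / 0.4025 = 241.50 / 0.4025 = 600.00

x_1 = 371.43, x_2 = 600.00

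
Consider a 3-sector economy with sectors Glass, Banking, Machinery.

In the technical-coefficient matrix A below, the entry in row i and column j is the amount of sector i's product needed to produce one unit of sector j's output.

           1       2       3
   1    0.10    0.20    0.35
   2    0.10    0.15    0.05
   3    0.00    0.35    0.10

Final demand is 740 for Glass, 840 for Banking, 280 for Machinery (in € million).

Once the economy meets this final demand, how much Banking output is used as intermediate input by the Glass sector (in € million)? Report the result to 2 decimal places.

I − A =
  [   0.90    -0.20    -0.35]
  [  -0.10     0.85    -0.05]
  [   0.00    -0.35     0.90]
Cofactors of I−A, C_ij = (−1)^(i+j)·(minor ij) (rows/columns in the sector order above):
  C_11 = (0.85)(0.90) − (-0.05)(-0.35) = 0.7475
  C_12 = −[(-0.10)(0.90) − (-0.05)(0.00)] = 0.0900
  C_13 = (-0.10)(-0.35) − (0.85)(0.00) = 0.0350
  C_21 = −[(-0.20)(0.90) − (-0.35)(-0.35)] = 0.3025
  C_22 = (0.90)(0.90) − (-0.35)(0.00) = 0.8100
  C_23 = −[(0.90)(-0.35) − (-0.20)(0.00)] = 0.3150
  C_31 = (-0.20)(-0.05) − (-0.35)(0.85) = 0.3075
  C_32 = −[(0.90)(-0.05) − (-0.35)(-0.10)] = 0.0800
  C_33 = (0.90)(0.85) − (-0.20)(-0.10) = 0.7450
det(I−A) = Σ_j (I−A)_1j·C_1j = (0.90)(0.7475) + (-0.20)(0.0900) + (-0.35)(0.0350) = 0.6425
adj(I−A) = Cᵀ =
  [ 0.7475   0.3025   0.3075]
  [ 0.0900   0.8100   0.0800]
  [ 0.0350   0.3150   0.7450]
(I − A)⁻¹ = adj(I−A) / det(I−A) ≈
  [   1.1634     0.4708     0.4786]
  [   0.1401     1.2607     0.1245]
  [   0.0545     0.4903     1.1595]
First solve x = (I − A)⁻¹ d = adj(I−A)·d / det(I−A); in particular x_1 = (0.7475·740 + 0.3025·840 + 0.3075·280) / 0.6425 = 893.35 / 0.6425 ≈ 1390.4280.
Intermediate flow from 2 to 1: z_21 = a_21 · x_1 = 0.10 × 893.35 / 0.6425 = 89.335 / 0.6425 ≈ 139.04.

z_21 = 139.04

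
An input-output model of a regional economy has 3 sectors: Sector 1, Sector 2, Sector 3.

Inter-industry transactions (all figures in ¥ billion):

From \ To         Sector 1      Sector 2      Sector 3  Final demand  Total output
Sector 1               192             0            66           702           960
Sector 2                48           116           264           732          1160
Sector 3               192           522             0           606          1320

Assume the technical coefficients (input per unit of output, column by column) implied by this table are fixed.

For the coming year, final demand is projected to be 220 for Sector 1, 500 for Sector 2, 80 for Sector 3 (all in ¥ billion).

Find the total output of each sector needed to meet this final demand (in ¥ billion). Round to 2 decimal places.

Technical coefficients a_ij = z_ij / X_j:
  a_11 = 192/960 = 0.20, a_21 = 48/960 = 0.05, a_31 = 192/960 = 0.20
  a_12 = 0/1160 = 0.00, a_22 = 116/1160 = 0.10, a_32 = 522/1160 = 0.45
  a_13 = 66/1320 = 0.05, a_23 = 264/1320 = 0.20, a_33 = 0/1320 = 0.00
I − A =
  [   0.80     0.00    -0.05]
  [  -0.05     0.90    -0.20]
  [  -0.20    -0.45     1.00]
Cofactors of I−A, C_ij = (−1)^(i+j)·(minor ij) (rows/columns in the sector order above):
  C_11 = (0.90)(1.00) − (-0.20)(-0.45) = 0.8100
  C_12 = −[(-0.05)(1.00) − (-0.20)(-0.20)] = 0.0900
  C_13 = (-0.05)(-0.45) − (0.90)(-0.20) = 0.2025
  C_21 = −[(0.00)(1.00) − (-0.05)(-0.45)] = 0.0225
  C_22 = (0.80)(1.00) − (-0.05)(-0.20) = 0.7900
  C_23 = −[(0.80)(-0.45) − (0.00)(-0.20)] = 0.3600
  C_31 = (0.00)(-0.20) − (-0.05)(0.90) = 0.0450
  C_32 = −[(0.80)(-0.20) − (-0.05)(-0.05)] = 0.1625
  C_33 = (0.80)(0.90) − (0.00)(-0.05) = 0.7200
det(I−A) = Σ_j (I−A)_1j·C_1j = (0.80)(0.8100) + (0.00)(0.0900) + (-0.05)(0.2025) = 0.637875
adj(I−A) = Cᵀ =
  [ 0.8100   0.0225   0.0450]
  [ 0.0900   0.7900   0.1625]
  [ 0.2025   0.3600   0.7200]
(I − A)⁻¹ = adj(I−A) / det(I−A) ≈
  [   1.2698     0.0353     0.0705]
  [   0.1411     1.2385     0.2548]
  [   0.3175     0.5644     1.1287]
x = (I − A)⁻¹ d = adj(I−A)·d / det(I−A), with det(I−A) = 0.637875:
  x_1 = (0.8100·220 + 0.0225·500 + 0.0450·80) / 0.637875 = 193.05 / 0.637875 ≈ 302.65
  x_2 = (0.0900·220 + 0.7900·500 + 0.1625·80) / 0.637875 = 427.80 / 0.637875 ≈ 670.66
  x_3 = (0.2025·220 + 0.3600·500 + 0.7200·80) / 0.637875 = 282.15 / 0.637875 ≈ 442.33

x_1 = 302.65, x_2 = 670.66, x_3 = 442.33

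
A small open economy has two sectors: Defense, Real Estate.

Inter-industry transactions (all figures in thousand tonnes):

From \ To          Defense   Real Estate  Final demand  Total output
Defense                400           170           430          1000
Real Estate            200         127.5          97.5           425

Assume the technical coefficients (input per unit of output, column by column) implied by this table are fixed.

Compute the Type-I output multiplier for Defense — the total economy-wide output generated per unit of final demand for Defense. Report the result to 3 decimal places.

m_D = 2.647

Technical coefficients a_ij = z_ij / X_j:
  a_DD = 400/1000 = 0.40, a_RD = 200/1000 = 0.20
  a_DR = 170/425 = 0.40, a_RR = 127.5/425 = 0.30
I − A =
  [   0.60    -0.40]
  [  -0.20     0.70]
det(I−A) = (0.60)(0.70) − (-0.40)(-0.20) = 0.3400
adj(I−A) = [[0.70, 0.40], [0.20, 0.60]]
(I − A)⁻¹ = adj(I−A) / det(I−A) ≈
  [   2.0588     1.1765]
  [   0.5882     1.7647]
The output multiplier for sector j is the column-j sum of the Leontief inverse (I − A)⁻¹ = adj(I−A) / det(I−A).
Column D of adj(I−A): (0.70, 0.20); det(I−A) = 0.3400.
m_D = (0.70 + 0.20) / 0.3400 = 0.90 / 0.3400 ≈ 2.647.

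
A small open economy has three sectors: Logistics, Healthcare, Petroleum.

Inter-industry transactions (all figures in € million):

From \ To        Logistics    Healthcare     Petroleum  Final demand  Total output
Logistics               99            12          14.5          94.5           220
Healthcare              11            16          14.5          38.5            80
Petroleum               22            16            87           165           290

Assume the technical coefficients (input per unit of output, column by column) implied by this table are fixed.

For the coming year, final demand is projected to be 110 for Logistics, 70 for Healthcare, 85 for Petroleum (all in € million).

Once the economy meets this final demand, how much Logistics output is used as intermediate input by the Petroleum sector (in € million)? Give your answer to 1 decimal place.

Technical coefficients a_ij = z_ij / X_j:
  a_11 = 99/220 = 0.45, a_21 = 11/220 = 0.05, a_31 = 22/220 = 0.10
  a_12 = 12/80 = 0.15, a_22 = 16/80 = 0.20, a_32 = 16/80 = 0.20
  a_13 = 14.5/290 = 0.05, a_23 = 14.5/290 = 0.05, a_33 = 87/290 = 0.30
I − A =
  [   0.55    -0.15    -0.05]
  [  -0.05     0.80    -0.05]
  [  -0.10    -0.20     0.70]
Cofactors of I−A, C_ij = (−1)^(i+j)·(minor ij) (rows/columns in the sector order above):
  C_11 = (0.80)(0.70) − (-0.05)(-0.20) = 0.5500
  C_12 = −[(-0.05)(0.70) − (-0.05)(-0.10)] = 0.0400
  C_13 = (-0.05)(-0.20) − (0.80)(-0.10) = 0.0900
  C_21 = −[(-0.15)(0.70) − (-0.05)(-0.20)] = 0.1150
  C_22 = (0.55)(0.70) − (-0.05)(-0.10) = 0.3800
  C_23 = −[(0.55)(-0.20) − (-0.15)(-0.10)] = 0.1250
  C_31 = (-0.15)(-0.05) − (-0.05)(0.80) = 0.0475
  C_32 = −[(0.55)(-0.05) − (-0.05)(-0.05)] = 0.0300
  C_33 = (0.55)(0.80) − (-0.15)(-0.05) = 0.4325
det(I−A) = Σ_j (I−A)_1j·C_1j = (0.55)(0.5500) + (-0.15)(0.0400) + (-0.05)(0.0900) = 0.2920
adj(I−A) = Cᵀ =
  [ 0.5500   0.1150   0.0475]
  [ 0.0400   0.3800   0.0300]
  [ 0.0900   0.1250   0.4325]
(I − A)⁻¹ = adj(I−A) / det(I−A) ≈
  [   1.8836     0.3938     0.1627]
  [   0.1370     1.3014     0.1027]
  [   0.3082     0.4281     1.4812]
First solve x = (I − A)⁻¹ d = adj(I−A)·d / det(I−A); in particular x_3 = (0.0900·110 + 0.1250·70 + 0.4325·85) / 0.2920 = 55.4125 / 0.2920 ≈ 189.769.
Intermediate flow from 1 to 3: z_13 = a_13 · x_3 = 0.05 × 55.4125 / 0.2920 = 2.770625 / 0.2920 ≈ 9.5.

z_13 = 9.5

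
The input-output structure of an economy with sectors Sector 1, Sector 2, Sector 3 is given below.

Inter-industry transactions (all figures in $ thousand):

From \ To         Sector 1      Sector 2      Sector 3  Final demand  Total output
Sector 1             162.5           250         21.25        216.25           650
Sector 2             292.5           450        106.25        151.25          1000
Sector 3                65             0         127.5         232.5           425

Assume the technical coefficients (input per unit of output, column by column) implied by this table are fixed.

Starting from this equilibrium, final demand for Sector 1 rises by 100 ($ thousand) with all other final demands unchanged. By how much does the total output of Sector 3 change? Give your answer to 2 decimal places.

Δx_3 = 27.36

Technical coefficients a_ij = z_ij / X_j:
  a_11 = 162.5/650 = 0.25, a_21 = 292.5/650 = 0.45, a_31 = 65/650 = 0.10
  a_12 = 250/1000 = 0.25, a_22 = 450/1000 = 0.45, a_32 = 0/1000 = 0.00
  a_13 = 21.25/425 = 0.05, a_23 = 106.25/425 = 0.25, a_33 = 127.5/425 = 0.30
I − A =
  [   0.75    -0.25    -0.05]
  [  -0.45     0.55    -0.25]
  [  -0.10     0.00     0.70]
Cofactors of I−A, C_ij = (−1)^(i+j)·(minor ij) (rows/columns in the sector order above):
  C_11 = (0.55)(0.70) − (-0.25)(0.00) = 0.3850
  C_12 = −[(-0.45)(0.70) − (-0.25)(-0.10)] = 0.3400
  C_13 = (-0.45)(0.00) − (0.55)(-0.10) = 0.0550
  C_21 = −[(-0.25)(0.70) − (-0.05)(0.00)] = 0.1750
  C_22 = (0.75)(0.70) − (-0.05)(-0.10) = 0.5200
  C_23 = −[(0.75)(0.00) − (-0.25)(-0.10)] = 0.0250
  C_31 = (-0.25)(-0.25) − (-0.05)(0.55) = 0.0900
  C_32 = −[(0.75)(-0.25) − (-0.05)(-0.45)] = 0.2100
  C_33 = (0.75)(0.55) − (-0.25)(-0.45) = 0.3000
det(I−A) = Σ_j (I−A)_1j·C_1j = (0.75)(0.3850) + (-0.25)(0.3400) + (-0.05)(0.0550) = 0.2010
adj(I−A) = Cᵀ =
  [ 0.3850   0.1750   0.0900]
  [ 0.3400   0.5200   0.2100]
  [ 0.0550   0.0250   0.3000]
(I − A)⁻¹ = adj(I−A) / det(I−A) ≈
  [   1.9154     0.8706     0.4478]
  [   1.6915     2.5871     1.0448]
  [   0.2736     0.1244     1.4925]
Δx = (I − A)⁻¹ Δd with Δd having +100 in the Sector 1 component and 0 elsewhere.
So Δx_3 = L_31 · (+100), where L_31 = adj(I−A)_31 / det(I−A) = 0.0550 / 0.2010.
Δx_3 = 0.0550 × (+100) / 0.2010 = 5.50 / 0.2010 ≈ 27.36.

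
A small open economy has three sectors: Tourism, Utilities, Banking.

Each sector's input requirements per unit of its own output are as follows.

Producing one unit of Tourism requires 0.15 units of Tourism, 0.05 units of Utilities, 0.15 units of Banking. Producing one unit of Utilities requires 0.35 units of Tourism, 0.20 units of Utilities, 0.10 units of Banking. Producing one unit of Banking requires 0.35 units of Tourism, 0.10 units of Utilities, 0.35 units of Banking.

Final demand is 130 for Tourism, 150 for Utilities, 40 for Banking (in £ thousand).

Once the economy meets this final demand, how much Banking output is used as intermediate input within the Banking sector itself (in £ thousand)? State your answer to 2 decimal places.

I − A =
  [   0.85    -0.35    -0.35]
  [  -0.05     0.80    -0.10]
  [  -0.15    -0.10     0.65]
Cofactors of I−A, C_ij = (−1)^(i+j)·(minor ij) (rows/columns in the sector order above):
  C_11 = (0.80)(0.65) − (-0.10)(-0.10) = 0.5100
  C_12 = −[(-0.05)(0.65) − (-0.10)(-0.15)] = 0.0475
  C_13 = (-0.05)(-0.10) − (0.80)(-0.15) = 0.1250
  C_21 = −[(-0.35)(0.65) − (-0.35)(-0.10)] = 0.2625
  C_22 = (0.85)(0.65) − (-0.35)(-0.15) = 0.5000
  C_23 = −[(0.85)(-0.10) − (-0.35)(-0.15)] = 0.1375
  C_31 = (-0.35)(-0.10) − (-0.35)(0.80) = 0.3150
  C_32 = −[(0.85)(-0.10) − (-0.35)(-0.05)] = 0.1025
  C_33 = (0.85)(0.80) − (-0.35)(-0.05) = 0.6625
det(I−A) = Σ_j (I−A)_1j·C_1j = (0.85)(0.5100) + (-0.35)(0.0475) + (-0.35)(0.1250) = 0.373125
adj(I−A) = Cᵀ =
  [ 0.5100   0.2625   0.3150]
  [ 0.0475   0.5000   0.1025]
  [ 0.1250   0.1375   0.6625]
(I − A)⁻¹ = adj(I−A) / det(I−A) ≈
  [   1.3668     0.7035     0.8442]
  [   0.1273     1.3400     0.2747]
  [   0.3350     0.3685     1.7755]
First solve x = (I − A)⁻¹ d = adj(I−A)·d / det(I−A); in particular x_3 = (0.1250·130 + 0.1375·150 + 0.6625·40) / 0.373125 = 63.375 / 0.373125 ≈ 169.8492.
Intermediate flow from 3 to 3: z_33 = a_33 · x_3 = 0.35 × 63.375 / 0.373125 = 22.18125 / 0.373125 ≈ 59.45.

z_33 = 59.45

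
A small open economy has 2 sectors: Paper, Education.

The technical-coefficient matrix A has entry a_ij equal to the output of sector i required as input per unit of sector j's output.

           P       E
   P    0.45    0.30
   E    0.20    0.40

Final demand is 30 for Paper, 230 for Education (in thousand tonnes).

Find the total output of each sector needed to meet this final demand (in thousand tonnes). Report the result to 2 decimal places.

I − A =
  [   0.55    -0.30]
  [  -0.20     0.60]
det(I−A) = (0.55)(0.60) − (-0.30)(-0.20) = 0.2700
adj(I−A) = [[0.60, 0.30], [0.20, 0.55]]
(I − A)⁻¹ = adj(I−A) / det(I−A) ≈
  [   2.2222     1.1111]
  [   0.7407     2.0370]
x = (I − A)⁻¹ d = adj(I−A)·d / det(I−A), with det(I−A) = 0.2700:
  x_P = (0.60·30 + 0.30·230) / 0.2700 = 87.00 / 0.2700 ≈ 322.22
  x_E = (0.20·30 + 0.55·230) / 0.2700 = 132.50 / 0.2700 ≈ 490.74

x_P = 322.22, x_E = 490.74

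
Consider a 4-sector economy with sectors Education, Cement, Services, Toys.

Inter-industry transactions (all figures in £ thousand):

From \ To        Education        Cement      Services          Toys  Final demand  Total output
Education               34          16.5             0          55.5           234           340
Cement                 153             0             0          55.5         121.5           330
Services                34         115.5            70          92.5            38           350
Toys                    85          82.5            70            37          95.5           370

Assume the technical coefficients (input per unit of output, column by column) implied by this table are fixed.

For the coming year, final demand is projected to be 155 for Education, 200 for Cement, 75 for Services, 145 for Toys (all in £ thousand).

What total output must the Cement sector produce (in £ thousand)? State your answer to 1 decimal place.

x_C = 385.8

Technical coefficients a_ij = z_ij / X_j:
  a_EE = 34/340 = 0.10, a_CE = 153/340 = 0.45, a_SE = 34/340 = 0.10, a_TE = 85/340 = 0.25
  a_EC = 16.5/330 = 0.05, a_CC = 0/330 = 0.00, a_SC = 115.5/330 = 0.35, a_TC = 82.5/330 = 0.25
  a_ES = 0/350 = 0.00, a_CS = 0/350 = 0.00, a_SS = 70/350 = 0.20, a_TS = 70/350 = 0.20
  a_ET = 55.5/370 = 0.15, a_CT = 55.5/370 = 0.15, a_ST = 92.5/370 = 0.25, a_TT = 37/370 = 0.10
I − A =
  [   0.90    -0.05     0.00    -0.15]
  [  -0.45     1.00     0.00    -0.15]
  [  -0.10    -0.35     0.80    -0.25]
  [  -0.25    -0.25    -0.20     0.90]
Compute the cofactors C_ij = (−1)^(i+j)·(3×3 minor ij) of I−A; the adjugate is their transpose:
adj(I−A) = Cᵀ =
  [ 0.62950   0.07400   0.03150   0.12600]
  [ 0.33450   0.57000   0.04050   0.16200]
  [ 0.33175   0.33800   0.69975   0.30600]
  [ 0.34150   0.25400   0.17550   0.70200]
det(I−A) = Σ_j (I−A)_1j·C_1j = (0.90)(0.62950) + (-0.05)(0.33450) + (0.00)(0.33175) + (-0.15)(0.34150) = 0.4986
(I − A)⁻¹ = adj(I−A) / det(I−A) ≈
  [   1.2625     0.1484     0.0632     0.2527]
  [   0.6709     1.1432     0.0812     0.3249]
  [   0.6654     0.6779     1.4034     0.6137]
  [   0.6849     0.5094     0.3520     1.4079]
x = (I − A)⁻¹ d = adj(I−A)·d / det(I−A), with det(I−A) = 0.4986:
  x_E = (0.62950·155 + 0.07400·200 + 0.03150·75 + 0.12600·145) / 0.4986 = 133.005 / 0.4986 ≈ 266.8
  x_C = (0.33450·155 + 0.57000·200 + 0.04050·75 + 0.16200·145) / 0.4986 = 192.375 / 0.4986 ≈ 385.8
  x_S = (0.33175·155 + 0.33800·200 + 0.69975·75 + 0.30600·145) / 0.4986 = 215.8725 / 0.4986 ≈ 433.0
  x_T = (0.34150·155 + 0.25400·200 + 0.17550·75 + 0.70200·145) / 0.4986 = 218.685 / 0.4986 ≈ 438.6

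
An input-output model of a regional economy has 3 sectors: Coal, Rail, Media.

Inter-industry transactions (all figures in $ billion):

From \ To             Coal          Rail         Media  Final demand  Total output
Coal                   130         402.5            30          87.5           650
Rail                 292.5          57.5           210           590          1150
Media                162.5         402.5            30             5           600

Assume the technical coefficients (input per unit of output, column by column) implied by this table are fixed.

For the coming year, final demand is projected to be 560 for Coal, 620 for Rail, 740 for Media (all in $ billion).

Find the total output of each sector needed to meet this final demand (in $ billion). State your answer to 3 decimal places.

x_C = 1838.679, x_R = 2301.179, x_M = 2110.613

Technical coefficients a_ij = z_ij / X_j:
  a_CC = 130/650 = 0.20, a_RC = 292.5/650 = 0.45, a_MC = 162.5/650 = 0.25
  a_CR = 402.5/1150 = 0.35, a_RR = 57.5/1150 = 0.05, a_MR = 402.5/1150 = 0.35
  a_CM = 30/600 = 0.05, a_RM = 210/600 = 0.35, a_MM = 30/600 = 0.05
I − A =
  [   0.80    -0.35    -0.05]
  [  -0.45     0.95    -0.35]
  [  -0.25    -0.35     0.95]
Cofactors of I−A, C_ij = (−1)^(i+j)·(minor ij) (rows/columns in the sector order above):
  C_11 = (0.95)(0.95) − (-0.35)(-0.35) = 0.7800
  C_12 = −[(-0.45)(0.95) − (-0.35)(-0.25)] = 0.5150
  C_13 = (-0.45)(-0.35) − (0.95)(-0.25) = 0.3950
  C_21 = −[(-0.35)(0.95) − (-0.05)(-0.35)] = 0.3500
  C_22 = (0.80)(0.95) − (-0.05)(-0.25) = 0.7475
  C_23 = −[(0.80)(-0.35) − (-0.35)(-0.25)] = 0.3675
  C_31 = (-0.35)(-0.35) − (-0.05)(0.95) = 0.1700
  C_32 = −[(0.80)(-0.35) − (-0.05)(-0.45)] = 0.3025
  C_33 = (0.80)(0.95) − (-0.35)(-0.45) = 0.6025
det(I−A) = Σ_j (I−A)_1j·C_1j = (0.80)(0.7800) + (-0.35)(0.5150) + (-0.05)(0.3950) = 0.4240
adj(I−A) = Cᵀ =
  [ 0.7800   0.3500   0.1700]
  [ 0.5150   0.7475   0.3025]
  [ 0.3950   0.3675   0.6025]
(I − A)⁻¹ = adj(I−A) / det(I−A) ≈
  [   1.8396     0.8255     0.4009]
  [   1.2146     1.7630     0.7134]
  [   0.9316     0.8667     1.4210]
x = (I − A)⁻¹ d = adj(I−A)·d / det(I−A), with det(I−A) = 0.4240:
  x_C = (0.7800·560 + 0.3500·620 + 0.1700·740) / 0.4240 = 779.60 / 0.4240 ≈ 1838.679
  x_R = (0.5150·560 + 0.7475·620 + 0.3025·740) / 0.4240 = 975.70 / 0.4240 ≈ 2301.179
  x_M = (0.3950·560 + 0.3675·620 + 0.6025·740) / 0.4240 = 894.90 / 0.4240 ≈ 2110.613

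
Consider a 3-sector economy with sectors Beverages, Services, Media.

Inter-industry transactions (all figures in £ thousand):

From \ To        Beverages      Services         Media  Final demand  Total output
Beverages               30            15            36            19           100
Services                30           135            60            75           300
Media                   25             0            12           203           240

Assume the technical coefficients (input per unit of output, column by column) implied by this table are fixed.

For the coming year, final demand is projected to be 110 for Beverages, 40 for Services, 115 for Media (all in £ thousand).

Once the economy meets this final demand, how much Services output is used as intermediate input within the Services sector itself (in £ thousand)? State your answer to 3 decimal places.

Technical coefficients a_ij = z_ij / X_j:
  a_11 = 30/100 = 0.30, a_21 = 30/100 = 0.30, a_31 = 25/100 = 0.25
  a_12 = 15/300 = 0.05, a_22 = 135/300 = 0.45, a_32 = 0/300 = 0.00
  a_13 = 36/240 = 0.15, a_23 = 60/240 = 0.25, a_33 = 12/240 = 0.05
I − A =
  [   0.70    -0.05    -0.15]
  [  -0.30     0.55    -0.25]
  [  -0.25     0.00     0.95]
Cofactors of I−A, C_ij = (−1)^(i+j)·(minor ij) (rows/columns in the sector order above):
  C_11 = (0.55)(0.95) − (-0.25)(0.00) = 0.5225
  C_12 = −[(-0.30)(0.95) − (-0.25)(-0.25)] = 0.3475
  C_13 = (-0.30)(0.00) − (0.55)(-0.25) = 0.1375
  C_21 = −[(-0.05)(0.95) − (-0.15)(0.00)] = 0.0475
  C_22 = (0.70)(0.95) − (-0.15)(-0.25) = 0.6275
  C_23 = −[(0.70)(0.00) − (-0.05)(-0.25)] = 0.0125
  C_31 = (-0.05)(-0.25) − (-0.15)(0.55) = 0.0950
  C_32 = −[(0.70)(-0.25) − (-0.15)(-0.30)] = 0.2200
  C_33 = (0.70)(0.55) − (-0.05)(-0.30) = 0.3700
det(I−A) = Σ_j (I−A)_1j·C_1j = (0.70)(0.5225) + (-0.05)(0.3475) + (-0.15)(0.1375) = 0.32775
adj(I−A) = Cᵀ =
  [ 0.5225   0.0475   0.0950]
  [ 0.3475   0.6275   0.2200]
  [ 0.1375   0.0125   0.3700]
(I − A)⁻¹ = adj(I−A) / det(I−A) ≈
  [   1.5942     0.1449     0.2899]
  [   1.0603     1.9146     0.6712]
  [   0.4195     0.0381     1.1289]
First solve x = (I − A)⁻¹ d = adj(I−A)·d / det(I−A); in particular x_2 = (0.3475·110 + 0.6275·40 + 0.2200·115) / 0.32775 = 88.625 / 0.32775 ≈ 270.40427.
Intermediate flow from 2 to 2: z_22 = a_22 · x_2 = 0.45 × 88.625 / 0.32775 = 39.88125 / 0.32775 ≈ 121.682.

z_22 = 121.682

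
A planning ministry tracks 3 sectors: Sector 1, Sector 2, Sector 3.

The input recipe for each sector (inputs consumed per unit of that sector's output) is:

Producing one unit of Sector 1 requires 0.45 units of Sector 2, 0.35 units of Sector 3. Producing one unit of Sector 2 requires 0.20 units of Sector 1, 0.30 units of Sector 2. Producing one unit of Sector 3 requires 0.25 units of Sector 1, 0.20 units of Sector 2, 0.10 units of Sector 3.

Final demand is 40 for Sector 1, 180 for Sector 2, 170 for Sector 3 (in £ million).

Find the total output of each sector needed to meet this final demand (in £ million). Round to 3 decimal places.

I − A =
  [   1.00    -0.20    -0.25]
  [  -0.45     0.70    -0.20]
  [  -0.35     0.00     0.90]
Cofactors of I−A, C_ij = (−1)^(i+j)·(minor ij) (rows/columns in the sector order above):
  C_11 = (0.70)(0.90) − (-0.20)(0.00) = 0.6300
  C_12 = −[(-0.45)(0.90) − (-0.20)(-0.35)] = 0.4750
  C_13 = (-0.45)(0.00) − (0.70)(-0.35) = 0.2450
  C_21 = −[(-0.20)(0.90) − (-0.25)(0.00)] = 0.1800
  C_22 = (1.00)(0.90) − (-0.25)(-0.35) = 0.8125
  C_23 = −[(1.00)(0.00) − (-0.20)(-0.35)] = 0.0700
  C_31 = (-0.20)(-0.20) − (-0.25)(0.70) = 0.2150
  C_32 = −[(1.00)(-0.20) − (-0.25)(-0.45)] = 0.3125
  C_33 = (1.00)(0.70) − (-0.20)(-0.45) = 0.6100
det(I−A) = Σ_j (I−A)_1j·C_1j = (1.00)(0.6300) + (-0.20)(0.4750) + (-0.25)(0.2450) = 0.47375
adj(I−A) = Cᵀ =
  [ 0.6300   0.1800   0.2150]
  [ 0.4750   0.8125   0.3125]
  [ 0.2450   0.0700   0.6100]
(I − A)⁻¹ = adj(I−A) / det(I−A) ≈
  [   1.3298     0.3799     0.4538]
  [   1.0026     1.7150     0.6596]
  [   0.5172     0.1478     1.2876]
x = (I − A)⁻¹ d = adj(I−A)·d / det(I−A), with det(I−A) = 0.47375:
  x_1 = (0.6300·40 + 0.1800·180 + 0.2150·170) / 0.47375 = 94.15 / 0.47375 ≈ 198.734
  x_2 = (0.4750·40 + 0.8125·180 + 0.3125·170) / 0.47375 = 218.375 / 0.47375 ≈ 460.950
  x_3 = (0.2450·40 + 0.0700·180 + 0.6100·170) / 0.47375 = 126.10 / 0.47375 ≈ 266.174

x_1 = 198.734, x_2 = 460.950, x_3 = 266.174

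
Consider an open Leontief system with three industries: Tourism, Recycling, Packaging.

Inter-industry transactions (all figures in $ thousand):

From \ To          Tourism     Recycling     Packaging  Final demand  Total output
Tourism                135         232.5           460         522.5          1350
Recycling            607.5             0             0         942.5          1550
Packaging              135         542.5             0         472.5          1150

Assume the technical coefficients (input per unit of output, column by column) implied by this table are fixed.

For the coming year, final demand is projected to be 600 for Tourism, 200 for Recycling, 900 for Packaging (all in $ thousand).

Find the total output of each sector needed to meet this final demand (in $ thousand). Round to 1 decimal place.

Technical coefficients a_ij = z_ij / X_j:
  a_TT = 135/1350 = 0.10, a_RT = 607.5/1350 = 0.45, a_PT = 135/1350 = 0.10
  a_TR = 232.5/1550 = 0.15, a_RR = 0/1550 = 0.00, a_PR = 542.5/1550 = 0.35
  a_TP = 460/1150 = 0.40, a_RP = 0/1150 = 0.00, a_PP = 0/1150 = 0.00
I − A =
  [   0.90    -0.15    -0.40]
  [  -0.45     1.00     0.00]
  [  -0.10    -0.35     1.00]
Cofactors of I−A, C_ij = (−1)^(i+j)·(minor ij) (rows/columns in the sector order above):
  C_11 = (1.00)(1.00) − (0.00)(-0.35) = 1.0000
  C_12 = −[(-0.45)(1.00) − (0.00)(-0.10)] = 0.4500
  C_13 = (-0.45)(-0.35) − (1.00)(-0.10) = 0.2575
  C_21 = −[(-0.15)(1.00) − (-0.40)(-0.35)] = 0.2900
  C_22 = (0.90)(1.00) − (-0.40)(-0.10) = 0.8600
  C_23 = −[(0.90)(-0.35) − (-0.15)(-0.10)] = 0.3300
  C_31 = (-0.15)(0.00) − (-0.40)(1.00) = 0.4000
  C_32 = −[(0.90)(0.00) − (-0.40)(-0.45)] = 0.1800
  C_33 = (0.90)(1.00) − (-0.15)(-0.45) = 0.8325
det(I−A) = Σ_j (I−A)_1j·C_1j = (0.90)(1.0000) + (-0.15)(0.4500) + (-0.40)(0.2575) = 0.7295
adj(I−A) = Cᵀ =
  [ 1.0000   0.2900   0.4000]
  [ 0.4500   0.8600   0.1800]
  [ 0.2575   0.3300   0.8325]
(I − A)⁻¹ = adj(I−A) / det(I−A) ≈
  [   1.3708     0.3975     0.5483]
  [   0.6169     1.1789     0.2467]
  [   0.3530     0.4524     1.1412]
x = (I − A)⁻¹ d = adj(I−A)·d / det(I−A), with det(I−A) = 0.7295:
  x_T = (1.0000·600 + 0.2900·200 + 0.4000·900) / 0.7295 = 1018.00 / 0.7295 ≈ 1395.5
  x_R = (0.4500·600 + 0.8600·200 + 0.1800·900) / 0.7295 = 604.00 / 0.7295 ≈ 828.0
  x_P = (0.2575·600 + 0.3300·200 + 0.8325·900) / 0.7295 = 969.75 / 0.7295 ≈ 1329.3

x_T = 1395.5, x_R = 828.0, x_P = 1329.3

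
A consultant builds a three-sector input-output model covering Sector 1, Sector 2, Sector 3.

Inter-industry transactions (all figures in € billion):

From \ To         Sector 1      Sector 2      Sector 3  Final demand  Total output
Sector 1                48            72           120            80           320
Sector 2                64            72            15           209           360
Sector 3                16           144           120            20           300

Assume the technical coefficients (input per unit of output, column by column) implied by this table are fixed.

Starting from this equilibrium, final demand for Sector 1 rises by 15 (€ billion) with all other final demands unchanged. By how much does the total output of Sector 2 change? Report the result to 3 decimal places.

Δx_2 = 5.769

Technical coefficients a_ij = z_ij / X_j:
  a_11 = 48/320 = 0.15, a_21 = 64/320 = 0.20, a_31 = 16/320 = 0.05
  a_12 = 72/360 = 0.20, a_22 = 72/360 = 0.20, a_32 = 144/360 = 0.40
  a_13 = 120/300 = 0.40, a_23 = 15/300 = 0.05, a_33 = 120/300 = 0.40
I − A =
  [   0.85    -0.20    -0.40]
  [  -0.20     0.80    -0.05]
  [  -0.05    -0.40     0.60]
Cofactors of I−A, C_ij = (−1)^(i+j)·(minor ij) (rows/columns in the sector order above):
  C_11 = (0.80)(0.60) − (-0.05)(-0.40) = 0.4600
  C_12 = −[(-0.20)(0.60) − (-0.05)(-0.05)] = 0.1225
  C_13 = (-0.20)(-0.40) − (0.80)(-0.05) = 0.1200
  C_21 = −[(-0.20)(0.60) − (-0.40)(-0.40)] = 0.2800
  C_22 = (0.85)(0.60) − (-0.40)(-0.05) = 0.4900
  C_23 = −[(0.85)(-0.40) − (-0.20)(-0.05)] = 0.3500
  C_31 = (-0.20)(-0.05) − (-0.40)(0.80) = 0.3300
  C_32 = −[(0.85)(-0.05) − (-0.40)(-0.20)] = 0.1225
  C_33 = (0.85)(0.80) − (-0.20)(-0.20) = 0.6400
det(I−A) = Σ_j (I−A)_1j·C_1j = (0.85)(0.4600) + (-0.20)(0.1225) + (-0.40)(0.1200) = 0.3185
adj(I−A) = Cᵀ =
  [ 0.4600   0.2800   0.3300]
  [ 0.1225   0.4900   0.1225]
  [ 0.1200   0.3500   0.6400]
(I − A)⁻¹ = adj(I−A) / det(I−A) ≈
  [   1.4443     0.8791     1.0361]
  [   0.3846     1.5385     0.3846]
  [   0.3768     1.0989     2.0094]
Δx = (I − A)⁻¹ Δd with Δd having +15 in the Sector 1 component and 0 elsewhere.
So Δx_2 = L_21 · (+15), where L_21 = adj(I−A)_21 / det(I−A) = 0.1225 / 0.3185.
Δx_2 = 0.1225 × (+15) / 0.3185 = 1.8375 / 0.3185 ≈ 5.769.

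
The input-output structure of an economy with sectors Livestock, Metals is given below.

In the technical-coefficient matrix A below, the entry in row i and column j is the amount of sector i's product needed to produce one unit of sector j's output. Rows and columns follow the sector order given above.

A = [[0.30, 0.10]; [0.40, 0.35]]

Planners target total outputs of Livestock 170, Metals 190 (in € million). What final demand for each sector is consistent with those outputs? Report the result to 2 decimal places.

d_L = 100.00, d_M = 55.50

I − A =
  [   0.70    -0.10]
  [  -0.40     0.65]
d = (I − A) x:
  d_L = (+0.70)·170 + (-0.10)·190 = 100.00
  d_M = (-0.40)·170 + (+0.65)·190 = 55.50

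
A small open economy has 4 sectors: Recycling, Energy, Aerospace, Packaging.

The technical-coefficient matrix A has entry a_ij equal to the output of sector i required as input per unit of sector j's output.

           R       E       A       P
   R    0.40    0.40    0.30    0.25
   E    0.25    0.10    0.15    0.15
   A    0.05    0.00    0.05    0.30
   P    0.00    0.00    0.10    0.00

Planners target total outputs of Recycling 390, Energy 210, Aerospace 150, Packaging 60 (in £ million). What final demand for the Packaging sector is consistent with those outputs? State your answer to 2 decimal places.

I − A =
  [   0.60    -0.40    -0.30    -0.25]
  [  -0.25     0.90    -0.15    -0.15]
  [  -0.05     0.00     0.95    -0.30]
  [   0.00     0.00    -0.10     1.00]
d = (I − A) x:
  d_R = (+0.60)·390 + (-0.40)·210 + (-0.30)·150 + (-0.25)·60 = 90.00
  d_E = (-0.25)·390 + (+0.90)·210 + (-0.15)·150 + (-0.15)·60 = 60.00
  d_A = (-0.05)·390 + (+0.00)·210 + (+0.95)·150 + (-0.30)·60 = 105.00
  d_P = (+0.00)·390 + (+0.00)·210 + (-0.10)·150 + (+1.00)·60 = 45.00

d_P = 45.00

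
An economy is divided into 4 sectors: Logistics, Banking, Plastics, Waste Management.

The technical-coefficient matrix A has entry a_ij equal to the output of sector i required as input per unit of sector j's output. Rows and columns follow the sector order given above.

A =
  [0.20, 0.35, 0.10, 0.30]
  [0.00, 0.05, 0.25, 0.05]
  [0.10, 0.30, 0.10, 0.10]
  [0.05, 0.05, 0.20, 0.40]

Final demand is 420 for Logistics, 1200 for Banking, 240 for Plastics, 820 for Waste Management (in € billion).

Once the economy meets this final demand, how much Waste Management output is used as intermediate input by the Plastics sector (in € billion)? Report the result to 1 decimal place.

z_WP = 265.9

I − A =
  [   0.80    -0.35    -0.10    -0.30]
  [   0.00     0.95    -0.25    -0.05]
  [  -0.10    -0.30     0.90    -0.10]
  [  -0.05    -0.05    -0.20     0.60]
Compute the cofactors C_ij = (−1)^(i+j)·(3×3 minor ij) of I−A; the adjugate is their transpose:
adj(I−A) = Cᵀ =
  [ 0.442500   0.232000   0.173500   0.269500]
  [ 0.019500   0.390000   0.124500   0.063000]
  [ 0.062250   0.167750   0.438875   0.118250]
  [ 0.059250   0.107750   0.171125   0.605750]
det(I−A) = Σ_j (I−A)_1j·C_1j = (0.80)(0.442500) + (-0.35)(0.019500) + (-0.10)(0.062250) + (-0.30)(0.059250) = 0.323175
(I − A)⁻¹ = adj(I−A) / det(I−A) ≈
  [   1.3692     0.7179     0.5369     0.8339]
  [   0.0603     1.2068     0.3852     0.1949]
  [   0.1926     0.5191     1.3580     0.3659]
  [   0.1833     0.3334     0.5295     1.8744]
First solve x = (I − A)⁻¹ d = adj(I−A)·d / det(I−A); in particular x_P = (0.062250·420 + 0.167750·1200 + 0.438875·240 + 0.118250·820) / 0.323175 = 429.74 / 0.323175 ≈ 1329.744.
Intermediate flow from W to P: z_WP = a_WP · x_P = 0.20 × 429.74 / 0.323175 = 85.948 / 0.323175 ≈ 265.9.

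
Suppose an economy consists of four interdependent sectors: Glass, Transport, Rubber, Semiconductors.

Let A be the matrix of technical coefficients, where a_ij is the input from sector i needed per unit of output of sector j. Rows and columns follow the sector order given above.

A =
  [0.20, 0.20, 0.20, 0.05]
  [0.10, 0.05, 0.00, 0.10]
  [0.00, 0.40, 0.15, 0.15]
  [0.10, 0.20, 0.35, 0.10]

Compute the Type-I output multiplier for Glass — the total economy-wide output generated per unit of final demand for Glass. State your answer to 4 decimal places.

I − A =
  [   0.80    -0.20    -0.20    -0.05]
  [  -0.10     0.95     0.00    -0.10]
  [   0.00    -0.40     0.85    -0.15]
  [  -0.10    -0.20    -0.35     0.90]
Compute the cofactors C_ij = (−1)^(i+j)·(3×3 minor ij) of I−A; the adjugate is their transpose:
adj(I−A) = Cᵀ =
  [ 0.645875   0.236000   0.190625   0.093875]
  [ 0.079750   0.562750   0.049750   0.075250]
  [ 0.057250   0.313000   0.642250   0.145000]
  [ 0.111750   0.273000   0.282000   0.621000]
det(I−A) = Σ_j (I−A)_1j·C_1j = (0.80)(0.645875) + (-0.20)(0.079750) + (-0.20)(0.057250) + (-0.05)(0.111750) = 0.4837125
(I − A)⁻¹ = adj(I−A) / det(I−A) ≈
  [   1.33525     0.48789     0.39409     0.19407]
  [   0.16487     1.16340     0.10285     0.15557]
  [   0.11836     0.64708     1.32775     0.29976]
  [   0.23103     0.56438     0.58299     1.28382]
The output multiplier for sector j is the column-j sum of the Leontief inverse (I − A)⁻¹ = adj(I−A) / det(I−A).
Column G of adj(I−A): (0.645875, 0.079750, 0.057250, 0.111750); det(I−A) = 0.4837125.
m_G = (0.645875 + 0.079750 + 0.057250 + 0.111750) / 0.4837125 = 0.894625 / 0.4837125 ≈ 1.8495.

m_G = 1.8495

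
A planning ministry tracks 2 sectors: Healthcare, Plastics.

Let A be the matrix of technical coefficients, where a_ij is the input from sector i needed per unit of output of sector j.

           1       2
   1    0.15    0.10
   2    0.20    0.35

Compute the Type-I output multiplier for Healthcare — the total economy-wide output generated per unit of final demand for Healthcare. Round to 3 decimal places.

m_1 = 1.596

I − A =
  [   0.85    -0.10]
  [  -0.20     0.65]
det(I−A) = (0.85)(0.65) − (-0.10)(-0.20) = 0.5325
adj(I−A) = [[0.65, 0.10], [0.20, 0.85]]
(I − A)⁻¹ = adj(I−A) / det(I−A) ≈
  [   1.2207     0.1878]
  [   0.3756     1.5962]
The output multiplier for sector j is the column-j sum of the Leontief inverse (I − A)⁻¹ = adj(I−A) / det(I−A).
Column 1 of adj(I−A): (0.65, 0.20); det(I−A) = 0.5325.
m_1 = (0.65 + 0.20) / 0.5325 = 0.85 / 0.5325 ≈ 1.596.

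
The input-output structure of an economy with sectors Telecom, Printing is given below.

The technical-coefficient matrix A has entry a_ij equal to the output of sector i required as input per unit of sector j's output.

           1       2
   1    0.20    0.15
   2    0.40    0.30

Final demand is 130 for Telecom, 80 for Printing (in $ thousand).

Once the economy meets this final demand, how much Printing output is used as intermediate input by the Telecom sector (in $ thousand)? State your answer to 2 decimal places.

z_21 = 82.40

I − A =
  [   0.80    -0.15]
  [  -0.40     0.70]
det(I−A) = (0.80)(0.70) − (-0.15)(-0.40) = 0.5000
adj(I−A) = [[0.70, 0.15], [0.40, 0.80]]
(I − A)⁻¹ = adj(I−A) / det(I−A) ≈
  [   1.4000     0.3000]
  [   0.8000     1.6000]
First solve x = (I − A)⁻¹ d = adj(I−A)·d / det(I−A); in particular x_1 = (0.70·130 + 0.15·80) / 0.5000 = 103.00 / 0.5000 = 206.0000.
Intermediate flow from 2 to 1: z_21 = a_21 · x_1 = 0.40 × 103.00 / 0.5000 = 41.20 / 0.5000 = 82.40.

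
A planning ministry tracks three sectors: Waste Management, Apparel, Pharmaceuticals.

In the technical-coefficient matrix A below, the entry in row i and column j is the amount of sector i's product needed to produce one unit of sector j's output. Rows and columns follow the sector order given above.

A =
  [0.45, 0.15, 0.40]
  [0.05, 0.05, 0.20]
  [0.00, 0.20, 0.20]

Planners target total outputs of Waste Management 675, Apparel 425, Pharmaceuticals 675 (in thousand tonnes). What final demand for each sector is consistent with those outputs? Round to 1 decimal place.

I − A =
  [   0.55    -0.15    -0.40]
  [  -0.05     0.95    -0.20]
  [   0.00    -0.20     0.80]
d = (I − A) x:
  d_W = (+0.55)·675 + (-0.15)·425 + (-0.40)·675 = 37.5
  d_A = (-0.05)·675 + (+0.95)·425 + (-0.20)·675 = 235.0
  d_P = (+0.00)·675 + (-0.20)·425 + (+0.80)·675 = 455.0

d_W = 37.5, d_A = 235.0, d_P = 455.0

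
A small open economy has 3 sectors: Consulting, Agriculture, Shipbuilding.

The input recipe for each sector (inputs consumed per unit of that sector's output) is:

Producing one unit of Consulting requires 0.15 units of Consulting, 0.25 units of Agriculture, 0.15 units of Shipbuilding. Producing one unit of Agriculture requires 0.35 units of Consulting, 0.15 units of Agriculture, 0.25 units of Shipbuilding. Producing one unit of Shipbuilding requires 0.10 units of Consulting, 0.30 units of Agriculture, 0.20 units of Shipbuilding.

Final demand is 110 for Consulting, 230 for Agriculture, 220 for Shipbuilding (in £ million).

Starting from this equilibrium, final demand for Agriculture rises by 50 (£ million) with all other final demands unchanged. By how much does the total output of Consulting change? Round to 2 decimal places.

I − A =
  [   0.85    -0.35    -0.10]
  [  -0.25     0.85    -0.30]
  [  -0.15    -0.25     0.80]
Cofactors of I−A, C_ij = (−1)^(i+j)·(minor ij) (rows/columns in the sector order above):
  C_11 = (0.85)(0.80) − (-0.30)(-0.25) = 0.6050
  C_12 = −[(-0.25)(0.80) − (-0.30)(-0.15)] = 0.2450
  C_13 = (-0.25)(-0.25) − (0.85)(-0.15) = 0.1900
  C_21 = −[(-0.35)(0.80) − (-0.10)(-0.25)] = 0.3050
  C_22 = (0.85)(0.80) − (-0.10)(-0.15) = 0.6650
  C_23 = −[(0.85)(-0.25) − (-0.35)(-0.15)] = 0.2650
  C_31 = (-0.35)(-0.30) − (-0.10)(0.85) = 0.1900
  C_32 = −[(0.85)(-0.30) − (-0.10)(-0.25)] = 0.2800
  C_33 = (0.85)(0.85) − (-0.35)(-0.25) = 0.6350
det(I−A) = Σ_j (I−A)_1j·C_1j = (0.85)(0.6050) + (-0.35)(0.2450) + (-0.10)(0.1900) = 0.4095
adj(I−A) = Cᵀ =
  [ 0.6050   0.3050   0.1900]
  [ 0.2450   0.6650   0.2800]
  [ 0.1900   0.2650   0.6350]
(I − A)⁻¹ = adj(I−A) / det(I−A) ≈
  [   1.4774     0.7448     0.4640]
  [   0.5983     1.6239     0.6838]
  [   0.4640     0.6471     1.5507]
Δx = (I − A)⁻¹ Δd with Δd having +50 in the Agriculture component and 0 elsewhere.
So Δx_C = L_CA · (+50), where L_CA = adj(I−A)_CA / det(I−A) = 0.3050 / 0.4095.
Δx_C = 0.3050 × (+50) / 0.4095 = 15.25 / 0.4095 ≈ 37.24.

Δx_C = 37.24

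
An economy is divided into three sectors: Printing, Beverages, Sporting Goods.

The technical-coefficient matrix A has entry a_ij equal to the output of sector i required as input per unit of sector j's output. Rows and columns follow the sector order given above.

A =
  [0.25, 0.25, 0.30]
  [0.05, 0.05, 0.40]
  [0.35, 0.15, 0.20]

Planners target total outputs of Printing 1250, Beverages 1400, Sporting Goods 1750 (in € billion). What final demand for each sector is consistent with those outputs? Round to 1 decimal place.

d_P = 62.5, d_B = 567.5, d_S = 752.5

I − A =
  [   0.75    -0.25    -0.30]
  [  -0.05     0.95    -0.40]
  [  -0.35    -0.15     0.80]
d = (I − A) x:
  d_P = (+0.75)·1250 + (-0.25)·1400 + (-0.30)·1750 = 62.5
  d_B = (-0.05)·1250 + (+0.95)·1400 + (-0.40)·1750 = 567.5
  d_S = (-0.35)·1250 + (-0.15)·1400 + (+0.80)·1750 = 752.5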